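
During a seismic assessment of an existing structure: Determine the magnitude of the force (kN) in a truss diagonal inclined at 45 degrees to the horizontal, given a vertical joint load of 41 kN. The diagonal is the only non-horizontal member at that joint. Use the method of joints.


At the joint, only the diagonal has a vertical component, so vertical equilibrium gives:
F * sin(45) = 41
F = 41 / sin(45)
= 41 / 0.707107
= 57.98 kN

57.98 kN


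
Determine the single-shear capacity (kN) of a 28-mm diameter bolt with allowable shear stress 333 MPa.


A = pi * d^2 / 4 = pi * 28^2 / 4 = 615.7522 mm^2
V = f_v * A / 1000 = 333 * 615.7522 / 1000
= 205.0455 kN

205.0455 kN


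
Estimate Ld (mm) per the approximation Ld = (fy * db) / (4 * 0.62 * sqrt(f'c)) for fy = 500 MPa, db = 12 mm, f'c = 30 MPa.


Ld = (fy * db) / (4 * 0.62 * sqrt(f'c))
= (500 * 12) / (4 * 0.62 * sqrt(30))
= 6000 / 13.5835
= 441.71 mm

441.71 mm


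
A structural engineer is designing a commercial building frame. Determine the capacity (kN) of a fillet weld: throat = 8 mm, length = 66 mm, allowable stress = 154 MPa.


Strength = throat * length * allowable stress
= 8 * 66 * 154 N
= 81312 N
= 81.31 kN

81.31 kN


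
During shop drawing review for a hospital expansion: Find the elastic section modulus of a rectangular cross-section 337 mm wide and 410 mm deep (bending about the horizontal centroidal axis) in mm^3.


S = b * h^2 / 6
= 337 * 410^2 / 6
= 337 * 168100 / 6
= 9441616.67 mm^3

9441616.67 mm^3


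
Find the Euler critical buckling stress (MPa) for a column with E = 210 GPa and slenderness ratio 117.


sigma_cr = pi^2 * E / lambda^2
= 9.8696 * 210000.0 / 117^2
= 9.8696 * 210000.0 / 13689
= 151.4075 MPa

151.4075 MPa


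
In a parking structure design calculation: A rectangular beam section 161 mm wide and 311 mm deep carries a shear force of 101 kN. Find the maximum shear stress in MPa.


A = b * h = 161 * 311 = 50071 mm^2
V = 101 kN = 101000.0 N
tau_max = 1.5 * V / A = 1.5 * 101000.0 / 50071
= 3.0257 MPa

3.0257 MPa


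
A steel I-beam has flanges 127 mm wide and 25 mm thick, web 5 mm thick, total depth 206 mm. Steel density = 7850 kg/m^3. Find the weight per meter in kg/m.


A_flanges = 2 * 127 * 25 = 6350 mm^2
A_web = (206 - 2 * 25) * 5 = 780 mm^2
A_total = 6350 + 780 = 7130 mm^2 = 0.007130 m^2
Weight = rho * A = 7850 * 0.007130 = 55.9705 kg/m

55.9705 kg/m


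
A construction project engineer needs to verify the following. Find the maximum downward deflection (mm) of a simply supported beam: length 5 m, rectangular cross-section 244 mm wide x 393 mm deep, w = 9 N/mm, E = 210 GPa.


I = 244 * 393^3 / 12 = 1234201959.0 mm^4
L = 5000.0 mm, w = 9 N/mm, E = 210000.0 MPa
delta = 5 * w * L^4 / (384 * E * I)
= 5 * 9 * 5000.0^4 / (384 * 210000.0 * 1234201959.0)
= 0.2826 mm

0.2826 mm


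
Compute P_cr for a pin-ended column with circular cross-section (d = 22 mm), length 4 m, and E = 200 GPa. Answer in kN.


I = pi * d^4 / 64 = 11499.01 mm^4
L = 4000.0 mm
P_cr = pi^2 * E * I / L^2
= 9.8696 * 200000.0 * 11499.01 / 4000.0^2
= 1418.63 N = 1.4186 kN

1.4186 kN


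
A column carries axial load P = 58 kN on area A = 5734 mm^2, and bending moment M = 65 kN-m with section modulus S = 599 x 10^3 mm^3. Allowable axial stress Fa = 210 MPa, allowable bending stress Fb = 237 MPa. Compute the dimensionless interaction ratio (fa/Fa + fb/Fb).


f_a = P / A = 58000.0 / 5734 = 10.1151 MPa
f_b = M / S = 65000000.0 / 599000.0 = 108.5142 MPa
Ratio = f_a / Fa + f_b / Fb
= 10.1151 / 210 + 108.5142 / 237
= 0.506 (dimensionless)

0.506 (dimensionless)


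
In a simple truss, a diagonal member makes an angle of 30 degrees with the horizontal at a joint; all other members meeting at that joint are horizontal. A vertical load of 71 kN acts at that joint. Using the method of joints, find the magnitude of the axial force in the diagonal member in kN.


At the joint, only the diagonal has a vertical component, so vertical equilibrium gives:
F * sin(30) = 71
F = 71 / sin(30)
= 71 / 0.5
= 142.0 kN

142.0 kN


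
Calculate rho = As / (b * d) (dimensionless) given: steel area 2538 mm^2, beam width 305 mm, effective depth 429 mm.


rho = As / (b * d)
= 2538 / (305 * 429)
= 2538 / 130845
= 0.019397 (dimensionless)

0.019397 (dimensionless)


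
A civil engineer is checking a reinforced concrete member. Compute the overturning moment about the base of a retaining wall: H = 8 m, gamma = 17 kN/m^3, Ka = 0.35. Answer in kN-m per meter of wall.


Pa = 0.5 * Ka * gamma * H^2
= 0.5 * 0.35 * 17 * 8^2
= 190.4 kN/m
Arm = H / 3 = 8 / 3 = 2.6667 m
Mo = Pa * arm = Pa * H / 3 = 190.4 * 8 / 3 = 507.7333 kN-m/m

507.7333 kN-m/m


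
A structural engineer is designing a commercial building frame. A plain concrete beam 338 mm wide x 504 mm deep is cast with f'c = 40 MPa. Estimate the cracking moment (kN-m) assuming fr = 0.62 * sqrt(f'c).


fr = 0.62 * sqrt(40) = 0.62 * 6.3246 = 3.9212 MPa
I = 338 * 504^3 / 12 = 3606011136.0 mm^4
y_t = 252.0 mm
M_cr = fr * I / y_t = 3.9212 * 3606011136.0 / 252.0 N-mm
= 56.111 kN-m

56.111 kN-m


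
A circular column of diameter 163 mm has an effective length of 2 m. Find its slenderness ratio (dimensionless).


Radius of gyration r = d / 4 = 163 / 4 = 40.75 mm
L_eff = 2000.0 mm
Slenderness ratio = L / r = 2000.0 / 40.75 = 49.08 (dimensionless)

49.08 (dimensionless)


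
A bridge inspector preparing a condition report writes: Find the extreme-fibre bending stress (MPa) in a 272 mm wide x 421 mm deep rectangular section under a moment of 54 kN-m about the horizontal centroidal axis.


I = b * h^3 / 12 = 272 * 421^3 / 12 = 1691351782.67 mm^4
y = h / 2 = 421 / 2 = 210.5 mm
M = 54 kN-m = 54000000.0 N-mm
sigma = M * y / I = 54000000.0 * 210.5 / 1691351782.67
= 6.72 MPa

6.72 MPa


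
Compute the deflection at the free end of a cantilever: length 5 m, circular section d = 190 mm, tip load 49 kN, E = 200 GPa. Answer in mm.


I = pi * d^4 / 64 = pi * 190^4 / 64 = 63971171.28 mm^4
L = 5000.0 mm, P = 49000.0 N, E = 200000.0 MPa
delta = P * L^3 / (3 * E * I)
= 49000.0 * 5000.0^3 / (3 * 200000.0 * 63971171.28)
= 159.5771 mm

159.5771 mm


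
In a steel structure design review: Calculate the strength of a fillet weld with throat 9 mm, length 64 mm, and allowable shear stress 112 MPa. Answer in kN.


Strength = throat * length * allowable stress
= 9 * 64 * 112 N
= 64512 N
= 64.51 kN

64.51 kN


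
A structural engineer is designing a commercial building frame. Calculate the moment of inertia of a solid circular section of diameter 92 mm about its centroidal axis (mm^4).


r = d / 2 = 92 / 2 = 46.0 mm
I = pi * r^4 / 4 = pi * 46.0^4 / 4
= 3516585.72 mm^4

3516585.72 mm^4


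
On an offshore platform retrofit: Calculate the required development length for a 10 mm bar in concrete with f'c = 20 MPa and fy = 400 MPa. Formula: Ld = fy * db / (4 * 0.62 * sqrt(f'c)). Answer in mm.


Ld = (fy * db) / (4 * 0.62 * sqrt(f'c))
= (400 * 10) / (4 * 0.62 * sqrt(20))
= 4000 / 11.0909
= 360.66 mm

360.66 mm


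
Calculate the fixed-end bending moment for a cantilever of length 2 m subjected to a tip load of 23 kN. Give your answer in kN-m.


For a cantilever with a point load at the free end:
M_max = P * L = 23 * 2 = 46 kN-m

46 kN-m


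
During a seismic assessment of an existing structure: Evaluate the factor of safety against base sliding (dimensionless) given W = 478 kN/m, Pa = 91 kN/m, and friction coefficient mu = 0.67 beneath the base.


Resisting force = mu * W = 0.67 * 478 = 320.26 kN/m
FOS = Resisting / Driving = 320.26 / 91
= 3.5193 (dimensionless)

3.5193 (dimensionless)


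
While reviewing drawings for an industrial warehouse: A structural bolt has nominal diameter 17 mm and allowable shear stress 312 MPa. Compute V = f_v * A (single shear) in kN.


A = pi * d^2 / 4 = pi * 17^2 / 4 = 226.9801 mm^2
V = f_v * A / 1000 = 312 * 226.9801 / 1000
= 70.8178 kN

70.8178 kN


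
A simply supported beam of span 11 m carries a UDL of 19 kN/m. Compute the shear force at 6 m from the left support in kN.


R_A = w * L / 2 = 19 * 11 / 2 = 104.5 kN
V(x) = R_A - w * x = 104.5 - 19 * 6
= -9.5 kN

-9.5 kN


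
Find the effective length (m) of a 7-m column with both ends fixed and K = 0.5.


L_eff = K * L
= 0.5 * 7
= 3.5 m

3.5 m


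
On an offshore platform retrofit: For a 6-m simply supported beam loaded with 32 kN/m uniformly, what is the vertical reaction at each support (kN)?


Total load = w * L = 32 * 6 = 192 kN
By symmetry, each reaction R = total / 2 = 192 / 2 = 96.0 kN

96.0 kN


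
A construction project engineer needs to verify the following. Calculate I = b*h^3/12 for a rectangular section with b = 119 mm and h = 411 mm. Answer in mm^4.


I = b * h^3 / 12
= 119 * 411^3 / 12
= 119 * 69426531 / 12
= 688479765.75 mm^4

688479765.75 mm^4


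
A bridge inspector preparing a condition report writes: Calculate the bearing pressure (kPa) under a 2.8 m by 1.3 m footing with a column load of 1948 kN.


A = 2.8 * 1.3 = 3.64 m^2
q = P / A = 1948 / 3.64
= 535.1648 kPa

535.1648 kPa


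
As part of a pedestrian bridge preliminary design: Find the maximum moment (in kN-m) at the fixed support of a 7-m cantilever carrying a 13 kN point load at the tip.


For a cantilever with a point load at the free end:
M_max = P * L = 13 * 7 = 91 kN-m

91 kN-m


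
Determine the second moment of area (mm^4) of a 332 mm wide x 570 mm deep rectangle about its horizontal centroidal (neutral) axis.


I = b * h^3 / 12
= 332 * 570^3 / 12
= 332 * 185193000 / 12
= 5123673000.0 mm^4

5123673000.0 mm^4


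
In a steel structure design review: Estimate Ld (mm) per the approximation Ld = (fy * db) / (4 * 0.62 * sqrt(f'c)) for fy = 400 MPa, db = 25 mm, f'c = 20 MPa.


Ld = (fy * db) / (4 * 0.62 * sqrt(f'c))
= (400 * 25) / (4 * 0.62 * sqrt(20))
= 10000 / 11.0909
= 901.64 mm

901.64 mm


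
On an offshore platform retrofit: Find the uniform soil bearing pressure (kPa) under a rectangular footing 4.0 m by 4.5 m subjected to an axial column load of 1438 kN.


A = 4.0 * 4.5 = 18.0 m^2
q = P / A = 1438 / 18.0
= 79.8889 kPa

79.8889 kPa


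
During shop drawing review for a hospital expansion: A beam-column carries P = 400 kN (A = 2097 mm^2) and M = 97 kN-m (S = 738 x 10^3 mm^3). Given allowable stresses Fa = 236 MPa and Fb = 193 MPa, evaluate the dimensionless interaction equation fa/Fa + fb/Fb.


f_a = P / A = 400000.0 / 2097 = 190.7487 MPa
f_b = M / S = 97000000.0 / 738000.0 = 131.4363 MPa
Ratio = f_a / Fa + f_b / Fb
= 190.7487 / 236 + 131.4363 / 193
= 1.4893 (dimensionless)

1.4893 (dimensionless)


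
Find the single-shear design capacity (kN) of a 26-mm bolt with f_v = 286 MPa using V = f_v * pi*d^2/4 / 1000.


A = pi * d^2 / 4 = pi * 26^2 / 4 = 530.9292 mm^2
V = f_v * A / 1000 = 286 * 530.9292 / 1000
= 151.8457 kN

151.8457 kN


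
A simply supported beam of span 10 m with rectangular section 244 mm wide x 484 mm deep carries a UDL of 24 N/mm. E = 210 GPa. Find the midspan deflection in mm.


I = 244 * 484^3 / 12 = 2305391381.33 mm^4
L = 10000.0 mm, w = 24 N/mm, E = 210000.0 MPa
delta = 5 * w * L^4 / (384 * E * I)
= 5 * 24 * 10000.0^4 / (384 * 210000.0 * 2305391381.33)
= 6.4548 mm

6.4548 mm


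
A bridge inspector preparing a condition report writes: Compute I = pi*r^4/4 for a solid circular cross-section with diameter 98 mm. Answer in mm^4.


r = d / 2 = 98 / 2 = 49.0 mm
I = pi * r^4 / 4 = pi * 49.0^4 / 4
= 4527664.12 mm^4

4527664.12 mm^4


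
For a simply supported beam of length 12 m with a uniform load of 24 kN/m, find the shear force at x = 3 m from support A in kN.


R_A = w * L / 2 = 24 * 12 / 2 = 144.0 kN
V(x) = R_A - w * x = 144.0 - 24 * 3
= 72.0 kN

72.0 kN


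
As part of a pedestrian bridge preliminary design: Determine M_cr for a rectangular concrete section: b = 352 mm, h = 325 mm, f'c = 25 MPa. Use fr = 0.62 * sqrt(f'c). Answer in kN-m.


fr = 0.62 * sqrt(25) = 0.62 * 5.0 = 3.1 MPa
I = 352 * 325^3 / 12 = 1006958333.33 mm^4
y_t = 162.5 mm
M_cr = fr * I / y_t = 3.1 * 1006958333.33 / 162.5 N-mm
= 19.2097 kN-m

19.2097 kN-m


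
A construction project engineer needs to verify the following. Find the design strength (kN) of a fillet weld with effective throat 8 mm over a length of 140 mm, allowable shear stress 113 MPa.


Strength = throat * length * allowable stress
= 8 * 140 * 113 N
= 126560 N
= 126.56 kN

126.56 kN


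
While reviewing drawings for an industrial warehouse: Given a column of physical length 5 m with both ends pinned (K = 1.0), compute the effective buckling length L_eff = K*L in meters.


L_eff = K * L
= 1.0 * 5
= 5.0 m

5.0 m


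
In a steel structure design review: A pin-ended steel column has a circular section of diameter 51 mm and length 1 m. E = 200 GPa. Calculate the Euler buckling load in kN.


I = pi * d^4 / 64 = 332086.03 mm^4
L = 1000.0 mm
P_cr = pi^2 * E * I / L^2
= 9.8696 * 200000.0 * 332086.03 / 1000.0^2
= 655511.54 N = 655.5115 kN

655.5115 kN


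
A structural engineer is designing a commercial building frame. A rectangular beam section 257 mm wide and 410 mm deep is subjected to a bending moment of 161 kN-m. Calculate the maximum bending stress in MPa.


I = b * h^3 / 12 = 257 * 410^3 / 12 = 1476058083.33 mm^4
y = h / 2 = 410 / 2 = 205.0 mm
M = 161 kN-m = 161000000.0 N-mm
sigma = M * y / I = 161000000.0 * 205.0 / 1476058083.33
= 22.36 MPa

22.36 MPa


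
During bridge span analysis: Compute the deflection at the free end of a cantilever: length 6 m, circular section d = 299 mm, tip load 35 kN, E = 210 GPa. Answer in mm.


I = pi * d^4 / 64 = pi * 299^4 / 64 = 392332830.95 mm^4
L = 6000.0 mm, P = 35000.0 N, E = 210000.0 MPa
delta = P * L^3 / (3 * E * I)
= 35000.0 * 6000.0^3 / (3 * 210000.0 * 392332830.95)
= 30.5863 mm

30.5863 mm


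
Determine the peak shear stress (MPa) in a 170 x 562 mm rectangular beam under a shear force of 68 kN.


A = b * h = 170 * 562 = 95540 mm^2
V = 68 kN = 68000.0 N
tau_max = 1.5 * V / A = 1.5 * 68000.0 / 95540
= 1.0676 MPa

1.0676 MPa


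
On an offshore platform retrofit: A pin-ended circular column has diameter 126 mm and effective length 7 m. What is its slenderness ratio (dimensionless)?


Radius of gyration r = d / 4 = 126 / 4 = 31.5 mm
L_eff = 7000.0 mm
Slenderness ratio = L / r = 7000.0 / 31.5 = 222.22 (dimensionless)

222.22 (dimensionless)


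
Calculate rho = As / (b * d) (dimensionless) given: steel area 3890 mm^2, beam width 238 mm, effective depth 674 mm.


rho = As / (b * d)
= 3890 / (238 * 674)
= 3890 / 160412
= 0.02425 (dimensionless)

0.02425 (dimensionless)


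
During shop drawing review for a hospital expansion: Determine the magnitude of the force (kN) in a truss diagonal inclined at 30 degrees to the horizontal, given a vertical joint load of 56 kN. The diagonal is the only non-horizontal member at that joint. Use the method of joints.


At the joint, only the diagonal has a vertical component, so vertical equilibrium gives:
F * sin(30) = 56
F = 56 / sin(30)
= 56 / 0.5
= 112.0 kN

112.0 kN


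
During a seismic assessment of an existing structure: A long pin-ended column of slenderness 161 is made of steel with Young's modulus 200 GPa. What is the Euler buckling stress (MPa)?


sigma_cr = pi^2 * E / lambda^2
= 9.8696 * 200000.0 / 161^2
= 9.8696 * 200000.0 / 25921
= 76.1514 MPa

76.1514 MPa


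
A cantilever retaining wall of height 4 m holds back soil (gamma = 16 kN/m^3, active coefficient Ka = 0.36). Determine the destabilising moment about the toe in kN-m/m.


Pa = 0.5 * Ka * gamma * H^2
= 0.5 * 0.36 * 16 * 4^2
= 46.08 kN/m
Arm = H / 3 = 4 / 3 = 1.3333 m
Mo = Pa * arm = Pa * H / 3 = 46.08 * 4 / 3 = 61.44 kN-m/m

61.44 kN-m/m


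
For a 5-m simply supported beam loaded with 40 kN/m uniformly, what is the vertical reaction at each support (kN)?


Total load = w * L = 40 * 5 = 200 kN
By symmetry, each reaction R = total / 2 = 200 / 2 = 100.0 kN

100.0 kN


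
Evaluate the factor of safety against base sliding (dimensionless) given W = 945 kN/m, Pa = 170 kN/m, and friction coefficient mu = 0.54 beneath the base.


Resisting force = mu * W = 0.54 * 945 = 510.3 kN/m
FOS = Resisting / Driving = 510.3 / 170
= 3.0018 (dimensionless)

3.0018 (dimensionless)


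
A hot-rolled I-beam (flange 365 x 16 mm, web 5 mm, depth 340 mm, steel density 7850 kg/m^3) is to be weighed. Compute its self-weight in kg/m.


A_flanges = 2 * 365 * 16 = 11680 mm^2
A_web = (340 - 2 * 16) * 5 = 1540 mm^2
A_total = 11680 + 1540 = 13220 mm^2 = 0.013220 m^2
Weight = rho * A = 7850 * 0.013220 = 103.777 kg/m

103.777 kg/m


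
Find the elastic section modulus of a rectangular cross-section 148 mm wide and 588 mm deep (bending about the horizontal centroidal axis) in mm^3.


S = b * h^2 / 6
= 148 * 588^2 / 6
= 148 * 345744 / 6
= 8528352.0 mm^3

8528352.0 mm^3


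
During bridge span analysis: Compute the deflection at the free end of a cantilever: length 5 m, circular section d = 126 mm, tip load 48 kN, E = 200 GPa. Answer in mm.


I = pi * d^4 / 64 = pi * 126^4 / 64 = 12372346.64 mm^4
L = 5000.0 mm, P = 48000.0 N, E = 200000.0 MPa
delta = P * L^3 / (3 * E * I)
= 48000.0 * 5000.0^3 / (3 * 200000.0 * 12372346.64)
= 808.2541 mm

808.2541 mm


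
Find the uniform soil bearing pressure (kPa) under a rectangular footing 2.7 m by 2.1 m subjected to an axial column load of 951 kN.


A = 2.7 * 2.1 = 5.67 m^2
q = P / A = 951 / 5.67
= 167.7249 kPa

167.7249 kPa


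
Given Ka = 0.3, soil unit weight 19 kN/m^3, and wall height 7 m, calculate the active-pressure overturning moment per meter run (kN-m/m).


Pa = 0.5 * Ka * gamma * H^2
= 0.5 * 0.3 * 19 * 7^2
= 139.65 kN/m
Arm = H / 3 = 7 / 3 = 2.3333 m
Mo = Pa * arm = Pa * H / 3 = 139.65 * 7 / 3 = 325.85 kN-m/m

325.85 kN-m/m


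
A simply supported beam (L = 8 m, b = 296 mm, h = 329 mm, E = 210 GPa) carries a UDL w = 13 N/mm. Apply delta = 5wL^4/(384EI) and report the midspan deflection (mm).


I = 296 * 329^3 / 12 = 878411795.33 mm^4
L = 8000.0 mm, w = 13 N/mm, E = 210000.0 MPa
delta = 5 * w * L^4 / (384 * E * I)
= 5 * 13 * 8000.0^4 / (384 * 210000.0 * 878411795.33)
= 3.7586 mm

3.7586 mm


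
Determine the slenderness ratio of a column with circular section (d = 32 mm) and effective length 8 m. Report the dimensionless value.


Radius of gyration r = d / 4 = 32 / 4 = 8.0 mm
L_eff = 8000.0 mm
Slenderness ratio = L / r = 8000.0 / 8.0 = 1000.0 (dimensionless)

1000.0 (dimensionless)


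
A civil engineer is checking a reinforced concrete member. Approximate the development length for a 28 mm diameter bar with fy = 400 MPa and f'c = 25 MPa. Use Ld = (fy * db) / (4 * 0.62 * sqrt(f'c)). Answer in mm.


Ld = (fy * db) / (4 * 0.62 * sqrt(f'c))
= (400 * 28) / (4 * 0.62 * sqrt(25))
= 11200 / 12.4
= 903.23 mm

903.23 mm


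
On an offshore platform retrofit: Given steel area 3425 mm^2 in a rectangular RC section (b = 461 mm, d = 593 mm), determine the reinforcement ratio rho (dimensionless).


rho = As / (b * d)
= 3425 / (461 * 593)
= 3425 / 273373
= 0.012529 (dimensionless)

0.012529 (dimensionless)


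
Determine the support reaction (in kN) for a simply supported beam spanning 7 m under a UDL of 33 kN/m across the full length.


Total load = w * L = 33 * 7 = 231 kN
By symmetry, each reaction R = total / 2 = 231 / 2 = 115.5 kN

115.5 kN


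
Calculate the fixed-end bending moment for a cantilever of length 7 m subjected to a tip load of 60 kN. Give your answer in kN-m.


For a cantilever with a point load at the free end:
M_max = P * L = 60 * 7 = 420 kN-m

420 kN-m


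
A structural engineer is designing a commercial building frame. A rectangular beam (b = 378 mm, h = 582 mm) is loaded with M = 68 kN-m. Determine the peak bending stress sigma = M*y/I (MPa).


I = b * h^3 / 12 = 378 * 582^3 / 12 = 6209827092.0 mm^4
y = h / 2 = 582 / 2 = 291.0 mm
M = 68 kN-m = 68000000.0 N-mm
sigma = M * y / I = 68000000.0 * 291.0 / 6209827092.0
= 3.19 MPa

3.19 MPa


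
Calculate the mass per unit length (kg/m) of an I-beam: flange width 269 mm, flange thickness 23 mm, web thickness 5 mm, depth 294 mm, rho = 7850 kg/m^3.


A_flanges = 2 * 269 * 23 = 12374 mm^2
A_web = (294 - 2 * 23) * 5 = 1240 mm^2
A_total = 12374 + 1240 = 13614 mm^2 = 0.013614 m^2
Weight = rho * A = 7850 * 0.013614 = 106.8699 kg/m

106.8699 kg/m


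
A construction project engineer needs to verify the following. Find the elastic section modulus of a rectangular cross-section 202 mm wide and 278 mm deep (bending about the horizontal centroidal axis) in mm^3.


S = b * h^2 / 6
= 202 * 278^2 / 6
= 202 * 77284 / 6
= 2601894.67 mm^3

2601894.67 mm^3


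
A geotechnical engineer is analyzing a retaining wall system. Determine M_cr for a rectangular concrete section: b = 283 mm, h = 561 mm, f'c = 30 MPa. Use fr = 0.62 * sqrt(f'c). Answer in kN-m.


fr = 0.62 * sqrt(30) = 0.62 * 5.4772 = 3.3959 MPa
I = 283 * 561^3 / 12 = 4163837510.25 mm^4
y_t = 280.5 mm
M_cr = fr * I / y_t = 3.3959 * 4163837510.25 / 280.5 N-mm
= 50.4096 kN-m

50.4096 kN-m


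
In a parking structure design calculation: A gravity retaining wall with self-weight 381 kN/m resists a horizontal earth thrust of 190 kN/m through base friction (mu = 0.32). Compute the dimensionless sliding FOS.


Resisting force = mu * W = 0.32 * 381 = 121.92 kN/m
FOS = Resisting / Driving = 121.92 / 190
= 0.6417 (dimensionless)

0.6417 (dimensionless)


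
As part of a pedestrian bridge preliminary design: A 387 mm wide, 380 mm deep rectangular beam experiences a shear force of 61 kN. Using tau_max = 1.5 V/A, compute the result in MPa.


A = b * h = 387 * 380 = 147060 mm^2
V = 61 kN = 61000.0 N
tau_max = 1.5 * V / A = 1.5 * 61000.0 / 147060
= 0.6222 MPa

0.6222 MPa


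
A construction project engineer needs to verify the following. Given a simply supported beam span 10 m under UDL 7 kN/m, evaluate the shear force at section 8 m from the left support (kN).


R_A = w * L / 2 = 7 * 10 / 2 = 35.0 kN
V(x) = R_A - w * x = 35.0 - 7 * 8
= -21.0 kN

-21.0 kN


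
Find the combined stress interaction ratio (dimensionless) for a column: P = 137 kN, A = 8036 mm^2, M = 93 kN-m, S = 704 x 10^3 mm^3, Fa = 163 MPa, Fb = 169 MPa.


f_a = P / A = 137000.0 / 8036 = 17.0483 MPa
f_b = M / S = 93000000.0 / 704000.0 = 132.1023 MPa
Ratio = f_a / Fa + f_b / Fb
= 17.0483 / 163 + 132.1023 / 169
= 0.8863 (dimensionless)

0.8863 (dimensionless)


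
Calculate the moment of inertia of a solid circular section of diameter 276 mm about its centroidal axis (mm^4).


r = d / 2 = 276 / 2 = 138.0 mm
I = pi * r^4 / 4 = pi * 138.0^4 / 4
= 284843443.25 mm^4

284843443.25 mm^4


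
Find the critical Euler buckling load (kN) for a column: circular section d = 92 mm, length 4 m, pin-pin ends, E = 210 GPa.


I = pi * d^4 / 64 = 3516585.72 mm^4
L = 4000.0 mm
P_cr = pi^2 * E * I / L^2
= 9.8696 * 210000.0 * 3516585.72 / 4000.0^2
= 455533.44 N = 455.5334 kN

455.5334 kN


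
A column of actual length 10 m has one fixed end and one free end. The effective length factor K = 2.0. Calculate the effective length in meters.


L_eff = K * L
= 2.0 * 10
= 20.0 m

20.0 m


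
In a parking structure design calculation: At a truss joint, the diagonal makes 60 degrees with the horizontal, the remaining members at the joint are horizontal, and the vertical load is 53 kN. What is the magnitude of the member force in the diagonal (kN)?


At the joint, only the diagonal has a vertical component, so vertical equilibrium gives:
F * sin(60) = 53
F = 53 / sin(60)
= 53 / 0.866025
= 61.2 kN

61.2 kN


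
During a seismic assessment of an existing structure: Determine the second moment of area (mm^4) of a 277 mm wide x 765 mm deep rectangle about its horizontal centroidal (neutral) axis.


I = b * h^3 / 12
= 277 * 765^3 / 12
= 277 * 447697125 / 12
= 10334341968.75 mm^4

10334341968.75 mm^4


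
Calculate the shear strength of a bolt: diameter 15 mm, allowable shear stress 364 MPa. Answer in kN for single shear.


A = pi * d^2 / 4 = pi * 15^2 / 4 = 176.7146 mm^2
V = f_v * A / 1000 = 364 * 176.7146 / 1000
= 64.3241 kN

64.3241 kN


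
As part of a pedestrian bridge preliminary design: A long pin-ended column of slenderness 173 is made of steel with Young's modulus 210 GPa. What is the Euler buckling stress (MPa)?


sigma_cr = pi^2 * E / lambda^2
= 9.8696 * 210000.0 / 173^2
= 9.8696 * 210000.0 / 29929
= 69.2511 MPa

69.2511 MPa


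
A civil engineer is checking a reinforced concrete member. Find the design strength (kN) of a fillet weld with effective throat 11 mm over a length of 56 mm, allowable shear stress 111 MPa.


Strength = throat * length * allowable stress
= 11 * 56 * 111 N
= 68376 N
= 68.38 kN

68.38 kN


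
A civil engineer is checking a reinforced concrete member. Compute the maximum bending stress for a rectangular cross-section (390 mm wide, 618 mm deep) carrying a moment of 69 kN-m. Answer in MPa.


I = b * h^3 / 12 = 390 * 618^3 / 12 = 7670943540.0 mm^4
y = h / 2 = 618 / 2 = 309.0 mm
M = 69 kN-m = 69000000.0 N-mm
sigma = M * y / I = 69000000.0 * 309.0 / 7670943540.0
= 2.78 MPa

2.78 MPa


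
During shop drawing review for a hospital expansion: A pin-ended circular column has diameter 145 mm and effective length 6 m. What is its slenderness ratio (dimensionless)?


Radius of gyration r = d / 4 = 145 / 4 = 36.25 mm
L_eff = 6000.0 mm
Slenderness ratio = L / r = 6000.0 / 36.25 = 165.52 (dimensionless)

165.52 (dimensionless)


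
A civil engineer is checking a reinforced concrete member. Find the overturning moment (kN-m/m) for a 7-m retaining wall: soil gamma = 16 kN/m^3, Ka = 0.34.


Pa = 0.5 * Ka * gamma * H^2
= 0.5 * 0.34 * 16 * 7^2
= 133.28 kN/m
Arm = H / 3 = 7 / 3 = 2.3333 m
Mo = Pa * arm = Pa * H / 3 = 133.28 * 7 / 3 = 310.9867 kN-m/m

310.9867 kN-m/m


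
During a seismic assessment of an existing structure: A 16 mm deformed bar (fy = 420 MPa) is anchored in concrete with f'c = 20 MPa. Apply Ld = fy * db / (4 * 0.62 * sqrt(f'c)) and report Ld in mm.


Ld = (fy * db) / (4 * 0.62 * sqrt(f'c))
= (420 * 16) / (4 * 0.62 * sqrt(20))
= 6720 / 11.0909
= 605.9 mm

605.9 mm


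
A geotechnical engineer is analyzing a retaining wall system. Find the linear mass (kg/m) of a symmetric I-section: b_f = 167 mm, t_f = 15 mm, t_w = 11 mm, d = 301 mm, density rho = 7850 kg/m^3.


A_flanges = 2 * 167 * 15 = 5010 mm^2
A_web = (301 - 2 * 15) * 11 = 2981 mm^2
A_total = 5010 + 2981 = 7991 mm^2 = 0.007991 m^2
Weight = rho * A = 7850 * 0.007991 = 62.7293 kg/m

62.7293 kg/m


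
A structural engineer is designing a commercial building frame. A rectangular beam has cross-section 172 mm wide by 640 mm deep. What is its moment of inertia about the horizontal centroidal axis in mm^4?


I = b * h^3 / 12
= 172 * 640^3 / 12
= 172 * 262144000 / 12
= 3757397333.33 mm^4

3757397333.33 mm^4


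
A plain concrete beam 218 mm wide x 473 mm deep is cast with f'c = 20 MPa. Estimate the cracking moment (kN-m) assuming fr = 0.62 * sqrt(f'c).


fr = 0.62 * sqrt(20) = 0.62 * 4.4721 = 2.7727 MPa
I = 218 * 473^3 / 12 = 1922466008.83 mm^4
y_t = 236.5 mm
M_cr = fr * I / y_t = 2.7727 * 1922466008.83 / 236.5 N-mm
= 22.539 kN-m

22.539 kN-m


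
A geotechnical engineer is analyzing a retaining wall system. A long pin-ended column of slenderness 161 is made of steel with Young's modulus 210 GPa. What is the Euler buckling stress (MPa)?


sigma_cr = pi^2 * E / lambda^2
= 9.8696 * 210000.0 / 161^2
= 9.8696 * 210000.0 / 25921
= 79.959 MPa

79.959 MPa


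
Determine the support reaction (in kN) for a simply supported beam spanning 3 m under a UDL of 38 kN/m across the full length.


Total load = w * L = 38 * 3 = 114 kN
By symmetry, each reaction R = total / 2 = 114 / 2 = 57.0 kN

57.0 kN


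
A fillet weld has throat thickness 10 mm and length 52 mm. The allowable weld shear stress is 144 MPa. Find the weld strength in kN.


Strength = throat * length * allowable stress
= 10 * 52 * 144 N
= 74880 N
= 74.88 kN

74.88 kN


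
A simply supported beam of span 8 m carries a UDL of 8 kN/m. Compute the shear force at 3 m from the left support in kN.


R_A = w * L / 2 = 8 * 8 / 2 = 32.0 kN
V(x) = R_A - w * x = 32.0 - 8 * 3
= 8.0 kN

8.0 kN


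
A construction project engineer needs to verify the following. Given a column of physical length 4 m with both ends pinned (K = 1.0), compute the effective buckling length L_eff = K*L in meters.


L_eff = K * L
= 1.0 * 4
= 4.0 m

4.0 m


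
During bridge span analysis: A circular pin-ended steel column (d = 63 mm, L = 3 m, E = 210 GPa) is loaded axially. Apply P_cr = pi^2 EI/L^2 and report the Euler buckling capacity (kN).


I = pi * d^4 / 64 = 773271.66 mm^4
L = 3000.0 mm
P_cr = pi^2 * E * I / L^2
= 9.8696 * 210000.0 * 773271.66 / 3000.0^2
= 178077.33 N = 178.0773 kN

178.0773 kN


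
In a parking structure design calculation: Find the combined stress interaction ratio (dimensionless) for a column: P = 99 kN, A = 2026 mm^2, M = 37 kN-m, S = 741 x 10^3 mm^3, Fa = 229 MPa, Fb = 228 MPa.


f_a = P / A = 99000.0 / 2026 = 48.8648 MPa
f_b = M / S = 37000000.0 / 741000.0 = 49.9325 MPa
Ratio = f_a / Fa + f_b / Fb
= 48.8648 / 229 + 49.9325 / 228
= 0.4324 (dimensionless)

0.4324 (dimensionless)


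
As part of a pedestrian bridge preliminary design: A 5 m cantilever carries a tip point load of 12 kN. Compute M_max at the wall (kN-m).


For a cantilever with a point load at the free end:
M_max = P * L = 12 * 5 = 60 kN-m

60 kN-m


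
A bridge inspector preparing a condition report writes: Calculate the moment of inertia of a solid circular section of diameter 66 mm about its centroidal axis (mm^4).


r = d / 2 = 66 / 2 = 33.0 mm
I = pi * r^4 / 4 = pi * 33.0^4 / 4
= 931420.18 mm^4

931420.18 mm^4


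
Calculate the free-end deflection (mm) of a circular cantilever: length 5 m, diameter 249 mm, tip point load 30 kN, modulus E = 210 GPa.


I = pi * d^4 / 64 = pi * 249^4 / 64 = 188697995.64 mm^4
L = 5000.0 mm, P = 30000.0 N, E = 210000.0 MPa
delta = P * L^3 / (3 * E * I)
= 30000.0 * 5000.0^3 / (3 * 210000.0 * 188697995.64)
= 31.5445 mm

31.5445 mm


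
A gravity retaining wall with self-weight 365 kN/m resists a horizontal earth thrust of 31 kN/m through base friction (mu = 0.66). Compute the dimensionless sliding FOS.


Resisting force = mu * W = 0.66 * 365 = 240.9 kN/m
FOS = Resisting / Driving = 240.9 / 31
= 7.771 (dimensionless)

7.771 (dimensionless)


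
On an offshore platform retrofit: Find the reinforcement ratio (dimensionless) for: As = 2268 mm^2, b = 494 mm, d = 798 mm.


rho = As / (b * d)
= 2268 / (494 * 798)
= 2268 / 394212
= 0.005753 (dimensionless)

0.005753 (dimensionless)


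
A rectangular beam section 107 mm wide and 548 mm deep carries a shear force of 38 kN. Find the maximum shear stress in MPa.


A = b * h = 107 * 548 = 58636 mm^2
V = 38 kN = 38000.0 N
tau_max = 1.5 * V / A = 1.5 * 38000.0 / 58636
= 0.9721 MPa

0.9721 MPa


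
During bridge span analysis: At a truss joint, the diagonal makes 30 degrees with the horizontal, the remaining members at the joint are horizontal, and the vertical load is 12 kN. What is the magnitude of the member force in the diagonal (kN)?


At the joint, only the diagonal has a vertical component, so vertical equilibrium gives:
F * sin(30) = 12
F = 12 / sin(30)
= 12 / 0.5
= 24.0 kN

24.0 kN


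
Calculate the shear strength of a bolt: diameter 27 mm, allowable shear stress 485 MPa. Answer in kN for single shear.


A = pi * d^2 / 4 = pi * 27^2 / 4 = 572.5553 mm^2
V = f_v * A / 1000 = 485 * 572.5553 / 1000
= 277.6893 kN

277.6893 kN


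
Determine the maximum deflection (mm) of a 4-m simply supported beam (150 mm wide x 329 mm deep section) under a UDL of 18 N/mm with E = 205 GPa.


I = 150 * 329^3 / 12 = 445141112.5 mm^4
L = 4000.0 mm, w = 18 N/mm, E = 205000.0 MPa
delta = 5 * w * L^4 / (384 * E * I)
= 5 * 18 * 4000.0^4 / (384 * 205000.0 * 445141112.5)
= 0.6575 mm

0.6575 mm


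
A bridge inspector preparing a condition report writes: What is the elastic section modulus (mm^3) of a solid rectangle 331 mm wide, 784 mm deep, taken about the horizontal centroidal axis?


S = b * h^2 / 6
= 331 * 784^2 / 6
= 331 * 614656 / 6
= 33908522.67 mm^3

33908522.67 mm^3


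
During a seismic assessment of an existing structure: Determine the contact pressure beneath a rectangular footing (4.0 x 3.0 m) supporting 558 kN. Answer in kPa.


A = 4.0 * 3.0 = 12.0 m^2
q = P / A = 558 / 12.0
= 46.5 kPa

46.5 kPa


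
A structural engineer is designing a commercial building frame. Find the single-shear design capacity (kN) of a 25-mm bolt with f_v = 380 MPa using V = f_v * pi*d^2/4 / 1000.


A = pi * d^2 / 4 = pi * 25^2 / 4 = 490.8739 mm^2
V = f_v * A / 1000 = 380 * 490.8739 / 1000
= 186.5321 kN

186.5321 kN


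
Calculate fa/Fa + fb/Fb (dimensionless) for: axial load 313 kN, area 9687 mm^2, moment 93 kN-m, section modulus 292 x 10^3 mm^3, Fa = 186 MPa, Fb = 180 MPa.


f_a = P / A = 313000.0 / 9687 = 32.3113 MPa
f_b = M / S = 93000000.0 / 292000.0 = 318.4932 MPa
Ratio = f_a / Fa + f_b / Fb
= 32.3113 / 186 + 318.4932 / 180
= 1.9431 (dimensionless)

1.9431 (dimensionless)


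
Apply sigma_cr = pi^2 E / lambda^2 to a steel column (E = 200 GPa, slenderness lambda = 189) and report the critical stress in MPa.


sigma_cr = pi^2 * E / lambda^2
= 9.8696 * 200000.0 / 189^2
= 9.8696 * 200000.0 / 35721
= 55.2594 MPa

55.2594 MPa


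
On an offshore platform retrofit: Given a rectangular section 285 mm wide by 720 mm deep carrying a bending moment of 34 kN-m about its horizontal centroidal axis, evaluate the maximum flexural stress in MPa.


I = b * h^3 / 12 = 285 * 720^3 / 12 = 8864640000.0 mm^4
y = h / 2 = 720 / 2 = 360.0 mm
M = 34 kN-m = 34000000.0 N-mm
sigma = M * y / I = 34000000.0 * 360.0 / 8864640000.0
= 1.38 MPa

1.38 MPa


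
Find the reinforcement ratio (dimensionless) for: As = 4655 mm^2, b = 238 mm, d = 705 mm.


rho = As / (b * d)
= 4655 / (238 * 705)
= 4655 / 167790
= 0.027743 (dimensionless)

0.027743 (dimensionless)


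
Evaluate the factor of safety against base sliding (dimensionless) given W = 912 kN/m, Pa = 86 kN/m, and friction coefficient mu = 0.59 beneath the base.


Resisting force = mu * W = 0.59 * 912 = 538.08 kN/m
FOS = Resisting / Driving = 538.08 / 86
= 6.2567 (dimensionless)

6.2567 (dimensionless)


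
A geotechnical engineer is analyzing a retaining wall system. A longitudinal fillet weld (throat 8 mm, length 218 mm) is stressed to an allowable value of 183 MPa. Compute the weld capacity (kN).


Strength = throat * length * allowable stress
= 8 * 218 * 183 N
= 319152 N
= 319.15 kN

319.15 kN


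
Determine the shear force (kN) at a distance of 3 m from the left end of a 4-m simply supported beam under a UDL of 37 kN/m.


R_A = w * L / 2 = 37 * 4 / 2 = 74.0 kN
V(x) = R_A - w * x = 74.0 - 37 * 3
= -37.0 kN

-37.0 kN


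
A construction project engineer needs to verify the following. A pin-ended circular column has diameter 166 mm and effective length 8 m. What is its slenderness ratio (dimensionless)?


Radius of gyration r = d / 4 = 166 / 4 = 41.5 mm
L_eff = 8000.0 mm
Slenderness ratio = L / r = 8000.0 / 41.5 = 192.77 (dimensionless)

192.77 (dimensionless)


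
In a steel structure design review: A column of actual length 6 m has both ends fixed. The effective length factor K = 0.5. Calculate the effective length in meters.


L_eff = K * L
= 0.5 * 6
= 3.0 m

3.0 m


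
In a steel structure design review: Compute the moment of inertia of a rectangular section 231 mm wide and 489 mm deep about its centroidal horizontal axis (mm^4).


I = b * h^3 / 12
= 231 * 489^3 / 12
= 231 * 116930169 / 12
= 2250905753.25 mm^4

2250905753.25 mm^4


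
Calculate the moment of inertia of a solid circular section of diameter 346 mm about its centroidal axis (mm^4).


r = d / 2 = 346 / 2 = 173.0 mm
I = pi * r^4 / 4 = pi * 173.0^4 / 4
= 703516510.07 mm^4

703516510.07 mm^4


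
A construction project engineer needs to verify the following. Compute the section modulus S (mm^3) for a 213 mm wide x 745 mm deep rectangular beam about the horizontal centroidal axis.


S = b * h^2 / 6
= 213 * 745^2 / 6
= 213 * 555025 / 6
= 19703387.5 mm^3

19703387.5 mm^3


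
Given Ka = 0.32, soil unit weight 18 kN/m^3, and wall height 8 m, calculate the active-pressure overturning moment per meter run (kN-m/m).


Pa = 0.5 * Ka * gamma * H^2
= 0.5 * 0.32 * 18 * 8^2
= 184.32 kN/m
Arm = H / 3 = 8 / 3 = 2.6667 m
Mo = Pa * arm = Pa * H / 3 = 184.32 * 8 / 3 = 491.52 kN-m/m

491.52 kN-m/m


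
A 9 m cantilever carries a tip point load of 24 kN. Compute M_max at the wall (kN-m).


For a cantilever with a point load at the free end:
M_max = P * L = 24 * 9 = 216 kN-m

216 kN-m


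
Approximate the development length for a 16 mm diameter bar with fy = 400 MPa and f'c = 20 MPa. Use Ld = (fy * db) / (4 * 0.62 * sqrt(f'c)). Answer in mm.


Ld = (fy * db) / (4 * 0.62 * sqrt(f'c))
= (400 * 16) / (4 * 0.62 * sqrt(20))
= 6400 / 11.0909
= 577.05 mm

577.05 mm


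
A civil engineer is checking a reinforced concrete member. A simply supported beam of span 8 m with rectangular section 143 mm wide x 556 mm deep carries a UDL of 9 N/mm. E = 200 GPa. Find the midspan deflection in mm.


I = 143 * 556^3 / 12 = 2048232090.67 mm^4
L = 8000.0 mm, w = 9 N/mm, E = 200000.0 MPa
delta = 5 * w * L^4 / (384 * E * I)
= 5 * 9 * 8000.0^4 / (384 * 200000.0 * 2048232090.67)
= 1.1717 mm

1.1717 mm


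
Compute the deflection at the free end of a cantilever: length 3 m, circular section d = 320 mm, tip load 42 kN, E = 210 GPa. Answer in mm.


I = pi * d^4 / 64 = pi * 320^4 / 64 = 514718540.36 mm^4
L = 3000.0 mm, P = 42000.0 N, E = 210000.0 MPa
delta = P * L^3 / (3 * E * I)
= 42000.0 * 3000.0^3 / (3 * 210000.0 * 514718540.36)
= 3.4971 mm

3.4971 mm


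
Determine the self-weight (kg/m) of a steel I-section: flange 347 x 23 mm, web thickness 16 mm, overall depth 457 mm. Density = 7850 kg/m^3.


A_flanges = 2 * 347 * 23 = 15962 mm^2
A_web = (457 - 2 * 23) * 16 = 6576 mm^2
A_total = 15962 + 6576 = 22538 mm^2 = 0.022538 m^2
Weight = rho * A = 7850 * 0.022538 = 176.9233 kg/m

176.9233 kg/m


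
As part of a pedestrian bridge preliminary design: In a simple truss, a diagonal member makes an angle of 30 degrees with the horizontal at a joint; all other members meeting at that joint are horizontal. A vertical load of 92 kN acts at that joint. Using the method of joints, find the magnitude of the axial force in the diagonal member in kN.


At the joint, only the diagonal has a vertical component, so vertical equilibrium gives:
F * sin(30) = 92
F = 92 / sin(30)
= 92 / 0.5
= 184.0 kN

184.0 kN


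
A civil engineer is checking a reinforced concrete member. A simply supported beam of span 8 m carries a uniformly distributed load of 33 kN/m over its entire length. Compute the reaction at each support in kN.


Total load = w * L = 33 * 8 = 264 kN
By symmetry, each reaction R = total / 2 = 264 / 2 = 132.0 kN

132.0 kN


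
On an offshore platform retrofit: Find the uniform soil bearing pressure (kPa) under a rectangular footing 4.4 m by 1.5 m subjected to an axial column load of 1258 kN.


A = 4.4 * 1.5 = 6.6 m^2
q = P / A = 1258 / 6.6
= 190.6061 kPa

190.6061 kPa


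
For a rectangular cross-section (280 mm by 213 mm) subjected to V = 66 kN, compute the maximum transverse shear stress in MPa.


A = b * h = 280 * 213 = 59640 mm^2
V = 66 kN = 66000.0 N
tau_max = 1.5 * V / A = 1.5 * 66000.0 / 59640
= 1.66 MPa

1.66 MPa


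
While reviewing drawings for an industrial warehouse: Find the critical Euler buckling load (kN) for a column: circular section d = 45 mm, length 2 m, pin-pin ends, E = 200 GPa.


I = pi * d^4 / 64 = 201288.96 mm^4
L = 2000.0 mm
P_cr = pi^2 * E * I / L^2
= 9.8696 * 200000.0 * 201288.96 / 2000.0^2
= 99332.12 N = 99.3321 kN

99.3321 kN
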